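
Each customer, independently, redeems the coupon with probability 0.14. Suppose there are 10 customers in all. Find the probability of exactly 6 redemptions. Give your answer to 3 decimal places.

0.001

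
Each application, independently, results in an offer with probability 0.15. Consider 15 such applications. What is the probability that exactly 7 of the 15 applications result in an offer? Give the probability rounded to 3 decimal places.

X ~ Binomial(n=15, p=0.15).
P(X=7) = C(15,7) · p^7 · (1−p)^8
= 6435 · 1.7086e-06 · 0.27249 = 0.00300

0.003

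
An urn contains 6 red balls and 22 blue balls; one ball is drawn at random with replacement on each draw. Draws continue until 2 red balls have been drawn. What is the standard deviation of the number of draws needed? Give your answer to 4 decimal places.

5.8500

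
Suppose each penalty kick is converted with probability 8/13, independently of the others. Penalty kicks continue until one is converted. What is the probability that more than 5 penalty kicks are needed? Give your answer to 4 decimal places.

Y = number of penalty kicks to the first success; geometric, p = 0.615385.
P(Y > 5) = P(first 5 all fail) = (1−p)^5 = 0.008417

0.0084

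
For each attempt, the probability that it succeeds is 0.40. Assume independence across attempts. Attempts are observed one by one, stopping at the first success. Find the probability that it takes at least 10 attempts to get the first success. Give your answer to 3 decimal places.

Y = number of attempts to the first success; geometric, p = 0.40.
P(Y > 9) = P(first 9 all fail) = (1−p)^9 = 0.01008

0.010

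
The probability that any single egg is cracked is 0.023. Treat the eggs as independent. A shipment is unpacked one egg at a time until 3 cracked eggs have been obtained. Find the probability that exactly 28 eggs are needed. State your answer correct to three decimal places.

Y = trial on which the third success occurs; negative binomial, r=3, p=0.023.
P(Y=28) = C(27,2) · p^3 · (1−p)^25
= 351 · 1.2167e-05 · 0.55894 = 0.00239

0.002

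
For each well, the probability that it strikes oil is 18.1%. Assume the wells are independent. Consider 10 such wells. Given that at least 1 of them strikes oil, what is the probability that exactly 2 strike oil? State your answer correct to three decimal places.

X ~ Binomial(10, 0.181). Want P(X=2 | X≥1) = P(X=2) / P(X≥1).
P(X=2) = C(10,2)·0.181^2·0.819^8 = 0.29843
P(X≥1) = 1 − 0.13578 = 0.86422
Ratio = 0.29843 / 0.86422 = 0.34532

0.345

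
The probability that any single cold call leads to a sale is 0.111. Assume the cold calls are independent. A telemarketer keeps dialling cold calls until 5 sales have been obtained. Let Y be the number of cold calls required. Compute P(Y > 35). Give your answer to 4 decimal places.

Needing more than 35 cold calls ⇔ fewer than 5 successes in the first 35. With X ~ Binomial(35, 0.111), P(Y > 35) = P(X ≤ 4).
  k=0: C(35,0)·0.111^0·0.889^35 = 0.016277
  k=1: C(35,1)·0.111^1·0.889^34 = 0.071130
  k=2: C(35,2)·0.111^2·0.889^33 = 0.150981
  k=3: C(35,3)·0.111^3·0.889^32 = 0.207365
  k=4: C(35,4)·0.111^4·0.889^31 = 0.207131
P(X ≤ 4) = 0.652883

0.6529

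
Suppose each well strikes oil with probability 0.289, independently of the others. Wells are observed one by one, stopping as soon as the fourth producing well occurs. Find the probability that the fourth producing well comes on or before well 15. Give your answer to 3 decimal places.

0.670

Finishing within 15 wells ⇔ at least 4 successes in the first 15. With X ~ Binomial(15, 0.289), P(Y ≤ 15) = 1 − P(X ≤ 3).
  k=0: C(15,0)·0.289^0·0.711^15 = 0.00600
  k=1: C(15,1)·0.289^1·0.711^14 = 0.03657
  k=2: C(15,2)·0.289^2·0.711^13 = 0.10406
  k=3: C(15,3)·0.289^3·0.711^12 = 0.18329
1 − 0.32992 = 0.67008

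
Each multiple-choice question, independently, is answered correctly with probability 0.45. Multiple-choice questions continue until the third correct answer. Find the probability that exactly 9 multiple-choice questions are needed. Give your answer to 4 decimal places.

0.0706

Y = trial on which the third success occurs; negative binomial, r=3, p=0.45.
P(Y=9) = C(8,2) · p^3 · (1−p)^6
= 28 · 0.091125 · 0.027681 = 0.070627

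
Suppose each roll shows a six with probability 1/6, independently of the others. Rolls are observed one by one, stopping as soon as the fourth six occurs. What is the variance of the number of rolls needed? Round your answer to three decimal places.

Y = total rolls until the fourth success; negative binomial with r=4, p=0.166667.
Var(Y) = r(1−p)/p² = 4·0.833333 / 0.166667² = 120.00000

120.000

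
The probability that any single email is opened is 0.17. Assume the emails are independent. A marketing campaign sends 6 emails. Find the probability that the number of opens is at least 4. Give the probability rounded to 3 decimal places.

X ~ Binomial(6, 0.17); P(X ≥ 4) = Σ C(6,k) p^k (1−p)^(6−k) over k:
  k=4: C(6,4)·0.17^4·0.83^2 = 0.00863
  k=5: C(6,5)·0.17^5·0.83^1 = 0.00071
  k=6: C(6,6)·0.17^6·0.83^0 = 0.00002
Total = 0.00936

0.009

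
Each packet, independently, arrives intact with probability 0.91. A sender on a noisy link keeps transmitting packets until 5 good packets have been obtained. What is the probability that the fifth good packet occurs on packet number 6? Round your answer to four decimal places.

0.2808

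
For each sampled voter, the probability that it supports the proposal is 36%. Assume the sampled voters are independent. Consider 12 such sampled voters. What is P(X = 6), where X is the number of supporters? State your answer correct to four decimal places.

X ~ Binomial(n=12, p=0.36).
P(X=6) = C(12,6) · p^6 · (1−p)^6
= 924 · 0.0021768 · 0.068719 = 0.138219

0.1382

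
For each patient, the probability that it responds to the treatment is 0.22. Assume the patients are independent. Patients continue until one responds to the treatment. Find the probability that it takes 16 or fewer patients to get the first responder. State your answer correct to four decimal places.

0.9812

Y = number of patients to the first success; geometric, p = 0.22.
P(Y ≤ 16) = 1 − (1−p)^16 = 1 − 0.018772 = 0.981228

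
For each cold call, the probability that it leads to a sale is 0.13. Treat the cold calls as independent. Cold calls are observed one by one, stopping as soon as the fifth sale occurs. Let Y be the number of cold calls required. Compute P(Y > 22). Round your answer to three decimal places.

0.852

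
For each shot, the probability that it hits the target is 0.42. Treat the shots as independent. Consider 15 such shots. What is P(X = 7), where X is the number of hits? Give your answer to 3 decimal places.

0.190

X ~ Binomial(n=15, p=0.42).
P(X=7) = C(15,7) · p^7 · (1−p)^8
= 6435 · 0.0023054 · 0.012806 = 0.18998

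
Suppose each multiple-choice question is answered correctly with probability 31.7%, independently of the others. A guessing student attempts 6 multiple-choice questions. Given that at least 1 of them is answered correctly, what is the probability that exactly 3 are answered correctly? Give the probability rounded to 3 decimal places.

0.226

X ~ Binomial(6, 0.317). Want P(X=3 | X≥1) = P(X=3) / P(X≥1).
P(X=3) = C(6,3)·0.317^3·0.683^3 = 0.20299
P(X≥1) = 1 − 0.10151 = 0.89849
Ratio = 0.20299 / 0.89849 = 0.22592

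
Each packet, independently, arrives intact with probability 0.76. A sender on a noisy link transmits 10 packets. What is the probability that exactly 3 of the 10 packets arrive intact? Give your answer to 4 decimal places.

0.0024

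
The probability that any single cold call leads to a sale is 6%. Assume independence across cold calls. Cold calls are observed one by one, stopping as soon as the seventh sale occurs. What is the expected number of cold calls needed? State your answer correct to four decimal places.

Y = total cold calls until the seventh success; negative binomial with r=7, p=0.06.
E[Y] = r / p = 7 / 0.06 = 116.666667

116.6667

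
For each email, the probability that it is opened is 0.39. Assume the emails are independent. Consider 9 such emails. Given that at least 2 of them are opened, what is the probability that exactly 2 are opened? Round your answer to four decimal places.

0.1868

X ~ Binomial(9, 0.39). Want P(X=2 | X≥2) = P(X=2) / P(X≥2).
P(X=2) = C(9,2)·0.39^2·0.61^7 = 0.172084
P(X≥2) = 1 − 0.011694 − 0.067289 = 0.921017
Ratio = 0.172084 / 0.921017 = 0.186841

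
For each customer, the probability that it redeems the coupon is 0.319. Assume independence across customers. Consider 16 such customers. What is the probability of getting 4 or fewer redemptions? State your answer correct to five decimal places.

X ~ Binomial(16, 0.319); P(X ≤ 4) = Σ C(16,k) p^k (1−p)^(16−k) over k:
  k=0: C(16,0)·0.319^0·0.681^16 = 0.0021397
  k=1: C(16,1)·0.319^1·0.681^15 = 0.0160368
  k=2: C(16,2)·0.319^2·0.681^14 = 0.0563407
  k=3: C(16,3)·0.319^3·0.681^13 = 0.1231608
  k=4: C(16,4)·0.319^4·0.681^12 = 0.1874992
Total = 0.3851772

0.38518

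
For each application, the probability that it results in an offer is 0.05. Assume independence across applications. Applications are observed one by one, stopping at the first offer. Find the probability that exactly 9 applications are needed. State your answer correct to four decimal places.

0.0332

Geometric (trials to first success), p = 0.05.
P(Y = 9) = (1−p)^8 · p = 0.66342 · 0.05 = 0.033171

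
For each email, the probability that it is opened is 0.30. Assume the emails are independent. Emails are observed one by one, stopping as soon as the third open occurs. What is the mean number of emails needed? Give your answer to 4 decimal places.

10.0000

Y = total emails until the third success; negative binomial with r=3, p=0.30.
E[Y] = r / p = 3 / 0.30 = 10.000000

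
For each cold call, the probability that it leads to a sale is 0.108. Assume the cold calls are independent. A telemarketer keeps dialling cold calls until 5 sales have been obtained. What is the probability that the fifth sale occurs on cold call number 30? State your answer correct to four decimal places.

0.0200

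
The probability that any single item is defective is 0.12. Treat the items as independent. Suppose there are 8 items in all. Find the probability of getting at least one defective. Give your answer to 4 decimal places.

P(at least one) = 1 − P(none) = 1 − (1 − 0.12)^8
= 1 − 0.359635 = 0.640365

0.6404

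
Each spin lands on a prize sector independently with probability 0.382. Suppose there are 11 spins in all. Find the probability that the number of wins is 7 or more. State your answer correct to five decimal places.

X ~ Binomial(11, 0.382); P(X ≥ 7) = Σ C(11,k) p^k (1−p)^(11−k) over k:
  k=7: C(11,7)·0.382^7·0.618^4 = 0.0571362
  k=8: C(11,8)·0.382^8·0.618^3 = 0.0176586
  k=9: C(11,9)·0.382^9·0.618^2 = 0.0036384
  k=10: C(11,10)·0.382^10·0.618^1 = 0.0004498
  k=11: C(11,11)·0.382^11·0.618^0 = 0.0000253
Total = 0.0789083

0.07891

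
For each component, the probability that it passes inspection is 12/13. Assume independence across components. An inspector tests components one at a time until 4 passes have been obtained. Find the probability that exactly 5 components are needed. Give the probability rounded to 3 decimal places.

Y = trial on which the fourth success occurs; negative binomial, r=4, p=0.923077.
P(Y=5) = C(4,3) · p^4 · (1−p)^1
= 4 · 0.72602 · 0.076923 = 0.22339

0.223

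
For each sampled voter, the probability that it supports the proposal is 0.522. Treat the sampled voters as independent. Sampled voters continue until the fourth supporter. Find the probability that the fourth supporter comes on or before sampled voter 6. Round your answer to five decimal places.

0.38585

Finishing within 6 sampled voters ⇔ at least 4 successes in the first 6. With X ~ Binomial(6, 0.522), P(Y ≤ 6) = 1 − P(X ≤ 3).
  k=0: C(6,0)·0.522^0·0.478^6 = 0.0119280
  k=1: C(6,1)·0.522^1·0.478^5 = 0.0781558
  k=2: C(6,2)·0.522^2·0.478^4 = 0.2133752
  k=3: C(6,3)·0.522^3·0.478^3 = 0.3106885
1 − 0.6141475 = 0.3858525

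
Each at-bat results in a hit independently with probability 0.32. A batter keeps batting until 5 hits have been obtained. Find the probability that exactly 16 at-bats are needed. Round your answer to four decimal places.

0.0658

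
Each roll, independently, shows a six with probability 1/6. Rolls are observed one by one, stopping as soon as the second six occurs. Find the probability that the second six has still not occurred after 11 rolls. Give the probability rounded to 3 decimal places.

Needing more than 11 rolls ⇔ fewer than 2 successes in the first 11. With X ~ Binomial(11, 0.166667), P(Y > 11) = P(X ≤ 1).
  k=0: C(11,0)·0.166667^0·0.833333^11 = 0.13459
  k=1: C(11,1)·0.166667^1·0.833333^10 = 0.29609
P(X ≤ 1) = 0.43068

0.431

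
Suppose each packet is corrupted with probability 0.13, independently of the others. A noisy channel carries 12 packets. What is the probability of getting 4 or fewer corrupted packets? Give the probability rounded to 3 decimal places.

X ~ Binomial(12, 0.13); P(X ≤ 4) = Σ C(12,k) p^k (1−p)^(12−k) over k:
  k=0: C(12,0)·0.13^0·0.87^12 = 0.18803
  k=1: C(12,1)·0.13^1·0.87^11 = 0.33716
  k=2: C(12,2)·0.13^2·0.87^10 = 0.27709
  k=3: C(12,3)·0.13^3·0.87^9 = 0.13801
  k=4: C(12,4)·0.13^4·0.87^8 = 0.04640
Total = 0.98670

0.987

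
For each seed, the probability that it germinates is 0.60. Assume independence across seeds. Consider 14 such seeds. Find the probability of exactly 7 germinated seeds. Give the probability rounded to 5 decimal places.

X ~ Binomial(n=14, p=0.60).
P(X=7) = C(14,7) · p^7 · (1−p)^7
= 3432 · 0.027994 · 0.0016384 = 0.1574077

0.15741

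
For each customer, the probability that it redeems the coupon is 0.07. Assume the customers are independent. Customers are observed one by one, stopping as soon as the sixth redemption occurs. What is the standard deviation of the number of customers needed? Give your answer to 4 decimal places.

33.7457

Y = total customers until the sixth success; negative binomial with r=6, p=0.07.
SD(Y) = √[r(1−p)/p²] = √(1138.775510) = 33.745748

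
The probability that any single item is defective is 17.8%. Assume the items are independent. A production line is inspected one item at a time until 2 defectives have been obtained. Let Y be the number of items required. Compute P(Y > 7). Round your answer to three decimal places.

0.638

Needing more than 7 items ⇔ fewer than 2 successes in the first 7. With X ~ Binomial(7, 0.178), P(Y > 7) = P(X ≤ 1).
  k=0: C(7,0)·0.178^0·0.822^7 = 0.25357
  k=1: C(7,1)·0.178^1·0.822^6 = 0.38437
P(X ≤ 1) = 0.63794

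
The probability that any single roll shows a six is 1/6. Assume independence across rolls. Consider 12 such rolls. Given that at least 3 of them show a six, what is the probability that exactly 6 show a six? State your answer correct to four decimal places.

0.0206

X ~ Binomial(12, 0.166667). Want P(X=6 | X≥3) = P(X=6) / P(X≥3).
P(X=6) = C(12,6)·0.166667^6·0.833333^6 = 0.006632
P(X≥3) = 1 − 0.112157 − 0.269176 − 0.296094 = 0.322574
Ratio = 0.006632 / 0.322574 = 0.020561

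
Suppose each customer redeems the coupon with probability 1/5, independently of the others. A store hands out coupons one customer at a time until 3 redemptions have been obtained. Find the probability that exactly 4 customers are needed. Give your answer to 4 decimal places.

0.0192

Y = trial on which the third success occurs; negative binomial, r=3, p=0.20.
P(Y=4) = C(3,2) · p^3 · (1−p)^1
= 3 · 0.008 · 0.8 = 0.019200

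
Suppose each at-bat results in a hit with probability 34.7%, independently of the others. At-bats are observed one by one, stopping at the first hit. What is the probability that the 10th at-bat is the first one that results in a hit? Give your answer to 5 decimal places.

0.00749

Geometric (trials to first success), p = 0.347.
P(Y = 10) = (1−p)^9 · p = 0.021588 · 0.347 = 0.0074911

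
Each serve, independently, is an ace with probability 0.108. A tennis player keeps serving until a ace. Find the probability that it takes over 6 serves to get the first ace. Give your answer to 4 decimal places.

Y = number of serves to the first success; geometric, p = 0.108.
P(Y > 6) = P(first 6 all fail) = (1−p)^6 = 0.503720

0.5037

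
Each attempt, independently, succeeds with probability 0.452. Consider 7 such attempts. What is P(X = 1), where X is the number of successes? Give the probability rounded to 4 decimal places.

0.0857

X ~ Binomial(n=7, p=0.452).
P(X=1) = C(7,1) · p^1 · (1−p)^6
= 7 · 0.452 · 0.027082 = 0.085688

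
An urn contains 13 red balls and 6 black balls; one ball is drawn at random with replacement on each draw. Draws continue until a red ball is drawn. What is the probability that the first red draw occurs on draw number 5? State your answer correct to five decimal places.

0.00680

Geometric (trials to first success), p = 0.684211.
P(Y = 5) = (1−p)^4 · p = 0.0099447 · 0.684211 = 0.0068043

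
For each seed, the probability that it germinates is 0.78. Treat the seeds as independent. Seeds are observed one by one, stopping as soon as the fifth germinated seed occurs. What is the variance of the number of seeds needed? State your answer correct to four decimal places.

1.8080

Y = total seeds until the fifth success; negative binomial with r=5, p=0.78.
Var(Y) = r(1−p)/p² = 5·0.22 / 0.78² = 1.808021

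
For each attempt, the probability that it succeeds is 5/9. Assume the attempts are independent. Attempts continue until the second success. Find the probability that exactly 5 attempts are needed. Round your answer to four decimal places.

Y = trial on which the second success occurs; negative binomial, r=2, p=0.555556.
P(Y=5) = C(4,1) · p^2 · (1−p)^3
= 4 · 0.30864 · 0.087791 = 0.108385

0.1084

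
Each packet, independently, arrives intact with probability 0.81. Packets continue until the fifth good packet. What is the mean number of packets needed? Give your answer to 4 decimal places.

Y = total packets until the fifth success; negative binomial with r=5, p=0.81.
E[Y] = r / p = 5 / 0.81 = 6.172840

6.1728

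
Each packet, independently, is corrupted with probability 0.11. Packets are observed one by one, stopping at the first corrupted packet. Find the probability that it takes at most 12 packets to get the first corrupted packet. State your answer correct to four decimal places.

Y = number of packets to the first success; geometric, p = 0.11.
P(Y ≤ 12) = 1 − (1−p)^12 = 1 − 0.246990 = 0.753010

0.7530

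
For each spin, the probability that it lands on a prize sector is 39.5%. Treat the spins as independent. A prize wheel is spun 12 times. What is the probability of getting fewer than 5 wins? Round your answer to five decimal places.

X ~ Binomial(12, 0.395); P(X ≤ 4) = Σ C(12,k) p^k (1−p)^(12−k) over k:
  k=0: C(12,0)·0.395^0·0.605^12 = 0.0024047
  k=1: C(12,1)·0.395^1·0.605^11 = 0.0188403
  k=2: C(12,2)·0.395^2·0.605^10 = 0.0676537
  k=3: C(12,3)·0.395^3·0.605^9 = 0.1472354
  k=4: C(12,4)·0.395^4·0.605^8 = 0.2162901
Total = 0.4524243

0.45242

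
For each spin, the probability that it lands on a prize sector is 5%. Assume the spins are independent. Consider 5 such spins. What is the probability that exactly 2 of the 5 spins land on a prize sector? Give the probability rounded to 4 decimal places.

0.0214

X ~ Binomial(n=5, p=0.05).
P(X=2) = C(5,2) · p^2 · (1−p)^3
= 10 · 0.0025 · 0.85737 = 0.021434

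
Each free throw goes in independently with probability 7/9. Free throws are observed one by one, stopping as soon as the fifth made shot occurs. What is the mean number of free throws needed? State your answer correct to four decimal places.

6.4286

Y = total free throws until the fifth success; negative binomial with r=5, p=0.777778.
E[Y] = r / p = 5 / 0.777778 = 6.428571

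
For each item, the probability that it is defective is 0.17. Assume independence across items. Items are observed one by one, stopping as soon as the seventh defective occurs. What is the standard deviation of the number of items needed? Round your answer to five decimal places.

Y = total items until the seventh success; negative binomial with r=7, p=0.17.
SD(Y) = √[r(1−p)/p²] = √(201.0380623) = 14.1787892

14.17879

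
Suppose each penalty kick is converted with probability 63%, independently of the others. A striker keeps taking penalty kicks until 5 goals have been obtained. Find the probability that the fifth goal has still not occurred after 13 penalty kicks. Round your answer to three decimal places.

Needing more than 13 penalty kicks ⇔ fewer than 5 successes in the first 13. With X ~ Binomial(13, 0.63), P(Y > 13) = P(X ≤ 4).
  k=0: C(13,0)·0.63^0·0.37^13 = 0.00000
  k=1: C(13,1)·0.63^1·0.37^12 = 0.00005
  k=2: C(13,2)·0.63^2·0.37^11 = 0.00055
  k=3: C(13,3)·0.63^3·0.37^10 = 0.00344
  k=4: C(13,4)·0.63^4·0.37^9 = 0.01464
P(X ≤ 4) = 0.01868

0.019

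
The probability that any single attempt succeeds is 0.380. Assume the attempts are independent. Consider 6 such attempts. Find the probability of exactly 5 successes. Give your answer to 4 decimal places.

X ~ Binomial(n=6, p=0.38).
P(X=5) = C(6,5) · p^5 · (1−p)^1
= 6 · 0.0079235 · 0.62 = 0.029475

0.0295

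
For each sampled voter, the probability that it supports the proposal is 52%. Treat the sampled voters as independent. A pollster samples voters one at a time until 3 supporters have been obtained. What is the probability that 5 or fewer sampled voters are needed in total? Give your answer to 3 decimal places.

Finishing within 5 sampled voters ⇔ at least 3 successes in the first 5. With X ~ Binomial(5, 0.52), P(Y ≤ 5) = 1 − P(X ≤ 2).
  k=0: C(5,0)·0.52^0·0.48^5 = 0.02548
  k=1: C(5,1)·0.52^1·0.48^4 = 0.13802
  k=2: C(5,2)·0.52^2·0.48^3 = 0.29904
1 − 0.46254 = 0.53746

0.537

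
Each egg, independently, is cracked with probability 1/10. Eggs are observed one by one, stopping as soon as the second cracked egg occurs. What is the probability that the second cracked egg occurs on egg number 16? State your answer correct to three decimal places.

0.034

Y = trial on which the second success occurs; negative binomial, r=2, p=0.10.
P(Y=16) = C(15,1) · p^2 · (1−p)^14
= 15 · 0.01 · 0.22877 = 0.03432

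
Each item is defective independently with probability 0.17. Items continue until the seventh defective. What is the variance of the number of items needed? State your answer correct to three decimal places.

201.038

Y = total items until the seventh success; negative binomial with r=7, p=0.17.
Var(Y) = r(1−p)/p² = 7·0.83 / 0.17² = 201.03806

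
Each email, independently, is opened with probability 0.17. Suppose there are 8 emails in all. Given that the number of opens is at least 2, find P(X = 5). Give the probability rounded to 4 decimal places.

X ~ Binomial(8, 0.17). Want P(X=5 | X≥2) = P(X=5) / P(X≥2).
P(X=5) = C(8,5)·0.17^5·0.83^3 = 0.004546
P(X≥2) = 1 − 0.225229 − 0.369050 = 0.405720
Ratio = 0.004546 / 0.405720 = 0.011206

0.0112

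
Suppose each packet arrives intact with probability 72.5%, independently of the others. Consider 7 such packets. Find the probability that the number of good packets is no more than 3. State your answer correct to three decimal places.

0.096

X ~ Binomial(7, 0.725); P(X ≤ 3) = Σ C(7,k) p^k (1−p)^(7−k) over k:
  k=0: C(7,0)·0.725^0·0.275^7 = 0.00012
  k=1: C(7,1)·0.725^1·0.275^6 = 0.00219
  k=2: C(7,2)·0.725^2·0.275^5 = 0.01736
  k=3: C(7,3)·0.725^3·0.275^4 = 0.07628
Total = 0.09595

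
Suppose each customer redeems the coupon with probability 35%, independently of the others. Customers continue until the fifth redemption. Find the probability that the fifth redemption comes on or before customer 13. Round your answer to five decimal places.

Finishing within 13 customers ⇔ at least 5 successes in the first 13. With X ~ Binomial(13, 0.35), P(Y ≤ 13) = 1 − P(X ≤ 4).
  k=0: C(13,0)·0.35^0·0.65^13 = 0.0036972
  k=1: C(13,1)·0.35^1·0.65^12 = 0.0258804
  k=2: C(13,2)·0.35^2·0.65^11 = 0.0836137
  k=3: C(13,3)·0.35^3·0.65^10 = 0.1650835
  k=4: C(13,4)·0.35^4·0.65^9 = 0.2222278
1 − 0.5005027 = 0.4994973

0.49950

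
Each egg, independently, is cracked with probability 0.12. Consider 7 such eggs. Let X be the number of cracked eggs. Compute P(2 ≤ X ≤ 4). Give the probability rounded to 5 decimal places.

0.20080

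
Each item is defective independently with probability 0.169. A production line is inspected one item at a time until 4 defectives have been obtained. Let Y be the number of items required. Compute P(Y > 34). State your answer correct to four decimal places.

Needing more than 34 items ⇔ fewer than 4 successes in the first 34. With X ~ Binomial(34, 0.169), P(Y > 34) = P(X ≤ 3).
  k=0: C(34,0)·0.169^0·0.831^34 = 0.001847
  k=1: C(34,1)·0.169^1·0.831^33 = 0.012770
  k=2: C(34,2)·0.169^2·0.831^32 = 0.042852
  k=3: C(34,3)·0.169^3·0.831^31 = 0.092957
P(X ≤ 3) = 0.150426

0.1504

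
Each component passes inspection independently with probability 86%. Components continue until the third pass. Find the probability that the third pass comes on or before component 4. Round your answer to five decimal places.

Finishing within 4 components ⇔ at least 3 successes in the first 4. With X ~ Binomial(4, 0.86), P(Y ≤ 4) = 1 − P(X ≤ 2).
  k=0: C(4,0)·0.86^0·0.14^4 = 0.0003842
  k=1: C(4,1)·0.86^1·0.14^3 = 0.0094394
  k=2: C(4,2)·0.86^2·0.14^2 = 0.0869770
1 − 0.0968005 = 0.9031995

0.90320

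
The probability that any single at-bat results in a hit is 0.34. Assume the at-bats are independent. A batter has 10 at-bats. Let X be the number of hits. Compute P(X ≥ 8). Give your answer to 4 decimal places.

X ~ Binomial(10, 0.34); P(X ≥ 8) = Σ C(10,k) p^k (1−p)^(10−k) over k:
  k=8: C(10,8)·0.34^8·0.66^2 = 0.003501
  k=9: C(10,9)·0.34^9·0.66^1 = 0.000401
  k=10: C(10,10)·0.34^10·0.66^0 = 0.000021
Total = 0.003922

0.0039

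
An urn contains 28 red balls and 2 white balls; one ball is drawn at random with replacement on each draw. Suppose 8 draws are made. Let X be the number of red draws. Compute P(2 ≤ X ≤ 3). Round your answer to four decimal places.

X ~ Binomial(8, 0.933333); P(2 ≤ X ≤ 3) = Σ C(8,k) p^k (1−p)^(8−k) over k:
  k=2: C(8,2)·0.933333^2·0.066667^6 = 0.000002
  k=3: C(8,3)·0.933333^3·0.066667^5 = 0.000060
Total = 0.000062

0.0001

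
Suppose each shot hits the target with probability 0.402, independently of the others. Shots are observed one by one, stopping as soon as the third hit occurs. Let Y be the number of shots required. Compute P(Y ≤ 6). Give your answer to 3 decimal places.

0.460

Finishing within 6 shots ⇔ at least 3 successes in the first 6. With X ~ Binomial(6, 0.402), P(Y ≤ 6) = 1 − P(X ≤ 2).
  k=0: C(6,0)·0.402^0·0.598^6 = 0.04573
  k=1: C(6,1)·0.402^1·0.598^5 = 0.18445
  k=2: C(6,2)·0.402^2·0.598^4 = 0.30999
1 − 0.54017 = 0.45983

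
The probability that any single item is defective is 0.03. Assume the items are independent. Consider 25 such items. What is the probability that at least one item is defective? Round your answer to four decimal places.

0.5330

P(at least one) = 1 − P(none) = 1 − (1 − 0.03)^25
= 1 − 0.466975 = 0.533025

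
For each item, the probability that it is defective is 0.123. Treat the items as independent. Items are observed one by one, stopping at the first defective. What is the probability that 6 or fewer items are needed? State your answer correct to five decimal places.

Y = number of items to the first success; geometric, p = 0.123.
P(Y ≤ 6) = 1 − (1−p)^6 = 1 − 0.4549855 = 0.5450145

0.54501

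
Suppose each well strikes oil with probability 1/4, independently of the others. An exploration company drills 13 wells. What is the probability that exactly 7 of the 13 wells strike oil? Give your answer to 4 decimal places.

0.0186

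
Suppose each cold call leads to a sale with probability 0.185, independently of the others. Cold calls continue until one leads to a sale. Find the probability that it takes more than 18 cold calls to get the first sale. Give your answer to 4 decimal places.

0.0252

Y = number of cold calls to the first success; geometric, p = 0.185.
P(Y > 18) = P(first 18 all fail) = (1−p)^18 = 0.025167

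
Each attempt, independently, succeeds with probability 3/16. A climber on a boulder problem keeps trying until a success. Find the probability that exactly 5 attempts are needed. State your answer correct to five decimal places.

Geometric (trials to first success), p = 0.1875.
P(Y = 5) = (1−p)^4 · p = 0.43581 · 0.1875 = 0.0817137

0.08171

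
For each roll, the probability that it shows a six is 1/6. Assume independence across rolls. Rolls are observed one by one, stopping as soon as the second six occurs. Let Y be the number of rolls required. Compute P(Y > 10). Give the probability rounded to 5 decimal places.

0.48452

Needing more than 10 rolls ⇔ fewer than 2 successes in the first 10. With X ~ Binomial(10, 0.166667), P(Y > 10) = P(X ≤ 1).
  k=0: C(10,0)·0.166667^0·0.833333^10 = 0.1615056
  k=1: C(10,1)·0.166667^1·0.833333^9 = 0.3230112
P(X ≤ 1) = 0.4845167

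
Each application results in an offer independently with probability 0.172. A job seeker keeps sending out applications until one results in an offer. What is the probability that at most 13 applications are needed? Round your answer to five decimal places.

Y = number of applications to the first success; geometric, p = 0.172.
P(Y ≤ 13) = 1 − (1−p)^13 = 1 − 0.0859794 = 0.9140206

0.91402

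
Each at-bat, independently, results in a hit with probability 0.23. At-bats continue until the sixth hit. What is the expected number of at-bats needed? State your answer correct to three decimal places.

26.087

Y = total at-bats until the sixth success; negative binomial with r=6, p=0.23.
E[Y] = r / p = 6 / 0.23 = 26.08696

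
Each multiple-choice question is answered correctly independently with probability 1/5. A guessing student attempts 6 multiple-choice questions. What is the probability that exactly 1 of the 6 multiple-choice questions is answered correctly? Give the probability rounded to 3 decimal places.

X ~ Binomial(n=6, p=0.20).
P(X=1) = C(6,1) · p^1 · (1−p)^5
= 6 · 0.2 · 0.32768 = 0.39322

0.393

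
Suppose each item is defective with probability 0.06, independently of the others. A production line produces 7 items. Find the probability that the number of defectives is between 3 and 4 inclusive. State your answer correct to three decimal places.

0.006

X ~ Binomial(7, 0.06); P(3 ≤ X ≤ 4) = Σ C(7,k) p^k (1−p)^(7−k) over k:
  k=3: C(7,3)·0.06^3·0.94^4 = 0.00590
  k=4: C(7,4)·0.06^4·0.94^3 = 0.00038
Total = 0.00628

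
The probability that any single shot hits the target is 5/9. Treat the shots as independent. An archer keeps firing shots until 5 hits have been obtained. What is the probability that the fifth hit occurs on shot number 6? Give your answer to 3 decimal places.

0.118

Y = trial on which the fifth success occurs; negative binomial, r=5, p=0.555556.
P(Y=6) = C(5,4) · p^5 · (1−p)^1
= 5 · 0.052922 · 0.44444 = 0.11760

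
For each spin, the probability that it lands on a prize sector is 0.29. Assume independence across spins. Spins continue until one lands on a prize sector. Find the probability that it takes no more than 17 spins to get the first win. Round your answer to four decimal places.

0.9970

Y = number of spins to the first success; geometric, p = 0.29.
P(Y ≤ 17) = 1 − (1−p)^17 = 1 − 0.002961 = 0.997039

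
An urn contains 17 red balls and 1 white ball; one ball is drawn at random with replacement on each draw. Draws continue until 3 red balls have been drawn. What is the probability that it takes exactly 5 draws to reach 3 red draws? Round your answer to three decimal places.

0.016

Y = trial on which the third success occurs; negative binomial, r=3, p=0.944444.
P(Y=5) = C(4,2) · p^3 · (1−p)^2
= 6 · 0.84242 · 0.0030864 = 0.01560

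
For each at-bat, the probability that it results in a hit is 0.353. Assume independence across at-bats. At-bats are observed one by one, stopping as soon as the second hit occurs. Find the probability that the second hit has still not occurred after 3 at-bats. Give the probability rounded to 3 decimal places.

0.714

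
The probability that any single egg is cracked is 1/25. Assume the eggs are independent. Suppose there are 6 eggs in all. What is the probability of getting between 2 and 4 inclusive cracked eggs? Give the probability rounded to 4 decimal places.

X ~ Binomial(6, 0.04); P(2 ≤ X ≤ 4) = Σ C(6,k) p^k (1−p)^(6−k) over k:
  k=2: C(6,2)·0.04^2·0.96^4 = 0.020384
  k=3: C(6,3)·0.04^3·0.96^3 = 0.001132
  k=4: C(6,4)·0.04^4·0.96^2 = 0.000035
Total = 0.021552

0.0216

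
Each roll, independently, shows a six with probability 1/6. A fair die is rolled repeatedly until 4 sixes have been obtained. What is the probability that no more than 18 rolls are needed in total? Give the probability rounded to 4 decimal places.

0.3521

Finishing within 18 rolls ⇔ at least 4 successes in the first 18. With X ~ Binomial(18, 0.166667), P(Y ≤ 18) = 1 − P(X ≤ 3).
  k=0: C(18,0)·0.166667^0·0.833333^18 = 0.037561
  k=1: C(18,1)·0.166667^1·0.833333^17 = 0.135220
  k=2: C(18,2)·0.166667^2·0.833333^16 = 0.229874
  k=3: C(18,3)·0.166667^3·0.833333^15 = 0.245198
1 − 0.647853 = 0.352147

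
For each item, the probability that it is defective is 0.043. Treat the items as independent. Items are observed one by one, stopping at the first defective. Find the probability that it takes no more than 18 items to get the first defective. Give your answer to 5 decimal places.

0.54667

Y = number of items to the first success; geometric, p = 0.043.
P(Y ≤ 18) = 1 − (1−p)^18 = 1 − 0.4533304 = 0.5466696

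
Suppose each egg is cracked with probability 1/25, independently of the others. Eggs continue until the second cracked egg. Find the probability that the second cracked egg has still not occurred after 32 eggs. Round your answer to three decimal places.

0.632

Needing more than 32 eggs ⇔ fewer than 2 successes in the first 32. With X ~ Binomial(32, 0.04), P(Y > 32) = P(X ≤ 1).
  k=0: C(32,0)·0.04^0·0.96^32 = 0.27082
  k=1: C(32,1)·0.04^1·0.96^31 = 0.36109
P(X ≤ 1) = 0.63191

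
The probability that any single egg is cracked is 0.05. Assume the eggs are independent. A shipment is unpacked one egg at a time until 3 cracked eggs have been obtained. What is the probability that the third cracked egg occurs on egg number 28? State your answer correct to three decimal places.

0.012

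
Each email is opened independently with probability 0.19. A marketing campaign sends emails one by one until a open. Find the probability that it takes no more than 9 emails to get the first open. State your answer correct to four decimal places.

Y = number of emails to the first success; geometric, p = 0.19.
P(Y ≤ 9) = 1 − (1−p)^9 = 1 − 0.150095 = 0.849905

0.8499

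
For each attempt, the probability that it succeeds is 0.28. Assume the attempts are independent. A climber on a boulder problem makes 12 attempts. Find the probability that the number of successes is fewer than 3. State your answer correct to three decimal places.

0.304

X ~ Binomial(12, 0.28); P(X ≤ 2) = Σ C(12,k) p^k (1−p)^(12−k) over k:
  k=0: C(12,0)·0.28^0·0.72^12 = 0.01941
  k=1: C(12,1)·0.28^1·0.72^11 = 0.09057
  k=2: C(12,2)·0.28^2·0.72^10 = 0.19372
Total = 0.30371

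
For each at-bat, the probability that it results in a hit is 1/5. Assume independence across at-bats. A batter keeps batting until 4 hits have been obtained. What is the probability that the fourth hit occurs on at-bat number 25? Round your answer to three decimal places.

0.030

Y = trial on which the fourth success occurs; negative binomial, r=4, p=0.20.
P(Y=25) = C(24,3) · p^4 · (1−p)^21
= 2024 · 0.0016 · 0.0092234 = 0.02987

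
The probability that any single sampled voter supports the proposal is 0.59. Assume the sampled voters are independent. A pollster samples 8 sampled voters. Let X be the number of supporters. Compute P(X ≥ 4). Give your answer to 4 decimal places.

0.8105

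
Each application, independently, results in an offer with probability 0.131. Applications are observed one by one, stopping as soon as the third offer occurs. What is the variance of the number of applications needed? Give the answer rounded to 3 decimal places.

151.914

Y = total applications until the third success; negative binomial with r=3, p=0.131.
Var(Y) = r(1−p)/p² = 3·0.869 / 0.131² = 151.91422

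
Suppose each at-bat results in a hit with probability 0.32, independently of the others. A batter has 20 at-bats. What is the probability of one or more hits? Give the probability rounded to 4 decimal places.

P(at least one) = 1 − P(none) = 1 − (1 − 0.32)^20
= 1 − 0.000447 = 0.999553

0.9996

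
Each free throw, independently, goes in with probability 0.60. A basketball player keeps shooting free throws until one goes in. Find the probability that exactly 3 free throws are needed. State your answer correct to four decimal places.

0.0960

Geometric (trials to first success), p = 0.60.
P(Y = 3) = (1−p)^2 · p = 0.16 · 0.60 = 0.096000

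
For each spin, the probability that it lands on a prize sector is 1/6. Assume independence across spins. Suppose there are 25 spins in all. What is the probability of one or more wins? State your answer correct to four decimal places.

P(at least one) = 1 − P(none) = 1 − (1 − 0.166667)^25
= 1 − 0.010483 = 0.989517

0.9895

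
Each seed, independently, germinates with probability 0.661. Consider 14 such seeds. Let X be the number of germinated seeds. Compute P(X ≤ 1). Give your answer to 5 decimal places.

0.00001

X ~ Binomial(14, 0.661); P(X ≤ 1) = Σ C(14,k) p^k (1−p)^(14−k) over k:
  k=0: C(14,0)·0.661^0·0.339^14 = 0.0000003
  k=1: C(14,1)·0.661^1·0.339^13 = 0.0000072
Total = 0.0000075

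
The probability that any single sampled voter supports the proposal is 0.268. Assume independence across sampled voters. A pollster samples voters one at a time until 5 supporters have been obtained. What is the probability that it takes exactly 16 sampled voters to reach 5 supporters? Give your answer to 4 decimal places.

Y = trial on which the fifth success occurs; negative binomial, r=5, p=0.268.
P(Y=16) = C(15,4) · p^5 · (1−p)^11
= 1365 · 0.0013825 · 0.032331 = 0.061014

0.0610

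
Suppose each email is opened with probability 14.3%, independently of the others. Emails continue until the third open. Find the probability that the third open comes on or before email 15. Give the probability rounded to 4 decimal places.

0.3651

Finishing within 15 emails ⇔ at least 3 successes in the first 15. With X ~ Binomial(15, 0.143), P(Y ≤ 15) = 1 − P(X ≤ 2).
  k=0: C(15,0)·0.143^0·0.857^15 = 0.098790
  k=1: C(15,1)·0.143^1·0.857^14 = 0.247263
  k=2: C(15,2)·0.143^2·0.857^13 = 0.288810
1 − 0.634863 = 0.365137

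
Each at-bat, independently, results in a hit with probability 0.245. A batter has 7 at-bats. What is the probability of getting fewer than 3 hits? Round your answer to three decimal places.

0.767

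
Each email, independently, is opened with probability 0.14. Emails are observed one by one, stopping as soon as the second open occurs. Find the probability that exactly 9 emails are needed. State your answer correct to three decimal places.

Y = trial on which the second success occurs; negative binomial, r=2, p=0.14.
P(Y=9) = C(8,1) · p^2 · (1−p)^7
= 8 · 0.0196 · 0.34793 = 0.05456

0.055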